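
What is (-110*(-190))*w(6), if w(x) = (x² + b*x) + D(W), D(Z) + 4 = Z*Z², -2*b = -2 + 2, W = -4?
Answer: -668800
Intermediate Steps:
b = 0 (b = -(-2 + 2)/2 = -½*0 = 0)
D(Z) = -4 + Z³ (D(Z) = -4 + Z*Z² = -4 + Z³)
w(x) = -68 + x² (w(x) = (x² + 0*x) + (-4 + (-4)³) = (x² + 0) + (-4 - 64) = x² - 68 = -68 + x²)
(-110*(-190))*w(6) = (-110*(-190))*(-68 + 6²) = 20900*(-68 + 36) = 20900*(-32) = -668800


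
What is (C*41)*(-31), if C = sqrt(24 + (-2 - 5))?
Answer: -1271*sqrt(17) ≈ -5240.5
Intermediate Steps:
C = sqrt(17) (C = sqrt(24 - 7) = sqrt(17) ≈ 4.1231)
(C*41)*(-31) = (sqrt(17)*41)*(-31) = (41*sqrt(17))*(-31) = -1271*sqrt(17)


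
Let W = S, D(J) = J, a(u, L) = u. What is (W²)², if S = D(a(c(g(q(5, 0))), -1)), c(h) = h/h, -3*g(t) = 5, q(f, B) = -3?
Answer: 1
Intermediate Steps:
g(t) = -5/3 (g(t) = -⅓*5 = -5/3)
c(h) = 1
S = 1
W = 1
(W²)² = (1²)² = 1² = 1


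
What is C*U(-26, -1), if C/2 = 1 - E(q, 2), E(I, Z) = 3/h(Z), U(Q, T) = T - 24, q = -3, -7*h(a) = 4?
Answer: -625/2 ≈ -312.50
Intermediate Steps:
h(a) = -4/7 (h(a) = -⅐*4 = -4/7)
U(Q, T) = -24 + T
E(I, Z) = -21/4 (E(I, Z) = 3/(-4/7) = 3*(-7/4) = -21/4)
C = 25/2 (C = 2*(1 - 1*(-21/4)) = 2*(1 + 21/4) = 2*(25/4) = 25/2 ≈ 12.500)
C*U(-26, -1) = 25*(-24 - 1)/2 = (25/2)*(-25) = -625/2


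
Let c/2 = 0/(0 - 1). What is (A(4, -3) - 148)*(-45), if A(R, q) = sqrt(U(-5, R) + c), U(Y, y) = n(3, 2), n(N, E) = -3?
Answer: 6660 - 45*I*sqrt(3) ≈ 6660.0 - 77.942*I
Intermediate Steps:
c = 0 (c = 2*(0/(0 - 1)) = 2*(0/(-1)) = 2*(0*(-1)) = 2*0 = 0)
U(Y, y) = -3
A(R, q) = I*sqrt(3) (A(R, q) = sqrt(-3 + 0) = sqrt(-3) = I*sqrt(3))
(A(4, -3) - 148)*(-45) = (I*sqrt(3) - 148)*(-45) = (-148 + I*sqrt(3))*(-45) = 6660 - 45*I*sqrt(3)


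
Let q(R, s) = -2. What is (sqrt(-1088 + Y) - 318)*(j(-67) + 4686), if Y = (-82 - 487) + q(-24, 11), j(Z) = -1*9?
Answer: -1487286 + 4677*I*sqrt(1659) ≈ -1.4873e+6 + 1.905e+5*I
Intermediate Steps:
j(Z) = -9
Y = -571 (Y = (-82 - 487) - 2 = -569 - 2 = -571)
(sqrt(-1088 + Y) - 318)*(j(-67) + 4686) = (sqrt(-1088 - 571) - 318)*(-9 + 4686) = (sqrt(-1659) - 318)*4677 = (I*sqrt(1659) - 318)*4677 = (-318 + I*sqrt(1659))*4677 = -1487286 + 4677*I*sqrt(1659)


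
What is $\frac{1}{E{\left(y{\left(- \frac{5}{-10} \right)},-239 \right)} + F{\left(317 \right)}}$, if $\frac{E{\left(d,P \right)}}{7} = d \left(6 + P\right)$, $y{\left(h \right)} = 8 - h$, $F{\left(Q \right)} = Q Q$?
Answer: $\frac{2}{176513} \approx 1.1331 \cdot 10^{-5}$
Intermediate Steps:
$F{\left(Q \right)} = Q^{2}$
$E{\left(d,P \right)} = 7 d \left(6 + P\right)$
$\frac{1}{E{\left(y{\left(- \frac{5}{-10} \right)},-239 \right)} + F{\left(317 \right)}} = \frac{1}{7 \left(8 - - \frac{5}{-10}\right) \left(6 - 239\right) + 317^{2}} = \frac{1}{7 \left(8 - \left(-5\right) \left(- \frac{1}{10}\right)\right) \left(-233\right) + 100489} = \frac{1}{7 \left(8 - \frac{1}{2}\right) \left(-233\right) + 100489} = \frac{1}{7 \cdot \frac{15}{2} \left(-233\right) + 100489} = \frac{1}{- \frac{24465}{2} + 100489} = \frac{1}{\frac{176513}{2}} = \frac{2}{176513}$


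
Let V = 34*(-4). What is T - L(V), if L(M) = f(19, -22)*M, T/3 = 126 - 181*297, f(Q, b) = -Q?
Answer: -163477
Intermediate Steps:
V = -136
T = -160893 (T = 3*(126 - 181*297) = 3*(126 - 53757) = 3*(-53631) = -160893)
L(M) = -19*M (L(M) = (-1*19)*M = -19*M)
T - L(V) = -160893 - (-19)*(-136) = -160893 - 1*2584 = -160893 - 2584 = -163477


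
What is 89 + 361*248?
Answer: 89617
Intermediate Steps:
89 + 361*248 = 89 + 89528 = 89617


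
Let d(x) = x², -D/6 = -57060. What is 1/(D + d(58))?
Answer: 1/345724 ≈ 2.8925e-6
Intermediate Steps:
D = 342360 (D = -6*(-57060) = 342360)
1/(D + d(58)) = 1/(342360 + 58²) = 1/(342360 + 3364) = 1/345724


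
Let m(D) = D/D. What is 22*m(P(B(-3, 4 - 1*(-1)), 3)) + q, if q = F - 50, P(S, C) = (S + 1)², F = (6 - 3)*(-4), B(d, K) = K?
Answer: -40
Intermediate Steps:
F = -12 (F = 3*(-4) = -12)
P(S, C) = (1 + S)²
m(D) = 1
q = -62 (q = -12 - 50 = -62)
22*m(P(B(-3, 4 - 1*(-1)), 3)) + q = 22*1 - 62 = 22 - 62 = -40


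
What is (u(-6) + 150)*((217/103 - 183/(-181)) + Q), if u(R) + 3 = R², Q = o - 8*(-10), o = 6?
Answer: 304040592/18643 ≈ 16309.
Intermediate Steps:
Q = 86 (Q = 6 - 8*(-10) = 6 + 80 = 86)
u(R) = -3 + R²
(u(-6) + 150)*((217/103 - 183/(-181)) + Q) = ((-3 + (-6)²) + 150)*((217/103 - 183/(-181)) + 86) = ((-3 + 36) + 150)*((217*(1/103) - 183*(-1/181)) + 86) = (33 + 150)*((217/103 + 183/181) + 86) = 183*(58126/18643 + 86) = 183*(1661424/18643) = 304040592/18643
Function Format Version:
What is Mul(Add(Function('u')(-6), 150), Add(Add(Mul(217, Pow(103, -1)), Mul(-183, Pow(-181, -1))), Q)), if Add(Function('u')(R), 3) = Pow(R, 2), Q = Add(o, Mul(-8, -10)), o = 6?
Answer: Rational(304040592, 18643) ≈ 16309.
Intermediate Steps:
Q = 86 (Q = Add(6, Mul(-8, -10)) = Add(6, 80) = 86)
Function('u')(R) = Add(-3, Pow(R, 2))
Mul(Add(Function('u')(-6), 150), Add(Add(Mul(217, Pow(103, -1)), Mul(-183, Pow(-181, -1))), Q)) = Mul(Add(Add(-3, Pow(-6, 2)), 150), Add(Add(Mul(217, Pow(103, -1)), Mul(-183, Pow(-181, -1))), 86)) = Mul(Add(Add(-3, 36), 150), Add(Add(Mul(217, Rational(1, 103)), Mul(-183, Rational(-1, 181))), 86)) = Mul(Add(33, 150), Add(Add(Rational(217, 103), Rational(183, 181)), 86)) = Mul(183, Add(Rational(58126, 18643), 86)) = Mul(183, Rational(1661424, 18643)) = Rational(304040592, 18643)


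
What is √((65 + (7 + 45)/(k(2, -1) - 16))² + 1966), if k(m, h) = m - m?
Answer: √92465/4 ≈ 76.020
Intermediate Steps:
k(m, h) = 0
√((65 + (7 + 45)/(k(2, -1) - 16))² + 1966) = √((65 + (7 + 45)/(0 - 16))² + 1966) = √((65 + 52/(-16))² + 1966) = √((65 + 52*(-1/16))² + 1966) = √((65 - 13/4)² + 1966) = √((247/4)² + 1966) = √(61009/16 + 1966) = √(92465/16) = √92465/4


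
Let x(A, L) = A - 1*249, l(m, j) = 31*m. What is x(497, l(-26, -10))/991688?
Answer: 31/123961 ≈ 0.00025008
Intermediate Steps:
x(A, L) = -249 + A (x(A, L) = A - 249 = -249 + A)
x(497, l(-26, -10))/991688 = (-249 + 497)/991688 = 248*(1/991688) = 31/123961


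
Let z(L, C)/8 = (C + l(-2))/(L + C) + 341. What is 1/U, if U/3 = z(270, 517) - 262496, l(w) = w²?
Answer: -787/613299744 ≈ -1.2832e-6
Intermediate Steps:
z(L, C) = 2728 + 8*(4 + C)/(C + L) (z(L, C) = 8*((C + (-2)²)/(L + C) + 341) = 8*((C + 4)/(C + L) + 341) = 8*((4 + C)/(C + L) + 341) = 8*(341 + (4 + C)/(C + L)) = 2728 + 8*(4 + C)/(C + L))
U = -613299744/787 (U = 3*(8*(4 + 341*270 + 342*517)/(517 + 270) - 262496) = 3*(8*(4 + 92070 + 176814)/787 - 262496) = 3*(8*(1/787)*268888 - 262496) = 3*(2151104/787 - 262496) = 3*(-204433248/787) = -613299744/787 ≈ -7.7929e+5)
1/U = 1/(-613299744/787) = -787/613299744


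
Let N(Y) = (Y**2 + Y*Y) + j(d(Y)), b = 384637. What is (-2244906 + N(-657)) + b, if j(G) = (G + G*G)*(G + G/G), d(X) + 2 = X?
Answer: -286320247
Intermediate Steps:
d(X) = -2 + X
j(G) = (1 + G)*(G + G**2) (j(G) = (G + G**2)*(G + 1) = (G + G**2)*(1 + G) = (1 + G)*(G + G**2))
N(Y) = 2*Y**2 + (-1 + Y)**2*(-2 + Y) (N(Y) = (Y**2 + Y*Y) + (-2 + Y)*(1 + (-2 + Y))**2 = (Y**2 + Y**2) + (-2 + Y)*(-1 + Y)**2 = 2*Y**2 + (-1 + Y)**2*(-2 + Y))
(-2244906 + N(-657)) + b = (-2244906 + (2*(-657)**2 + (-1 - 657)**2*(-2 - 657))) + 384637 = (-2244906 + (2*431649 + (-658)**2*(-659))) + 384637 = (-2244906 + (863298 + 432964*(-659))) + 384637 = (-2244906 + (863298 - 285323276)) + 384637 = (-2244906 - 284459978) + 384637 = -286704884 + 384637 = -286320247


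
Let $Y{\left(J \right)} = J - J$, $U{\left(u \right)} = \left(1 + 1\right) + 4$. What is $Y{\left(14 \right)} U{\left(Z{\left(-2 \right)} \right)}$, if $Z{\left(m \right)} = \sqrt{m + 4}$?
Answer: $0$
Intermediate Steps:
$Z{\left(m \right)} = \sqrt{4 + m}$
$U{\left(u \right)} = 6$ ($U{\left(u \right)} = 2 + 4 = 6$)
$Y{\left(J \right)} = 0$
$Y{\left(14 \right)} U{\left(Z{\left(-2 \right)} \right)} = 0 \cdot 6 = 0$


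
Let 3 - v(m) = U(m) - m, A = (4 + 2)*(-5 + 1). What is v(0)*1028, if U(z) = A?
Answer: 27756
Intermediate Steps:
A = -24 (A = 6*(-4) = -24)
U(z) = -24
v(m) = 27 + m (v(m) = 3 - (-24 - m) = 3 + (24 + m) = 27 + m)
v(0)*1028 = (27 + 0)*1028 = 27*1028 = 27756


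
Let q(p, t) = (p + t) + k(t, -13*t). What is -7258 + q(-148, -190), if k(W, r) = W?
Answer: -7786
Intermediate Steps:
q(p, t) = p + 2*t (q(p, t) = (p + t) + t = p + 2*t)
-7258 + q(-148, -190) = -7258 + (-148 + 2*(-190)) = -7258 + (-148 - 380) = -7258 - 528 = -7786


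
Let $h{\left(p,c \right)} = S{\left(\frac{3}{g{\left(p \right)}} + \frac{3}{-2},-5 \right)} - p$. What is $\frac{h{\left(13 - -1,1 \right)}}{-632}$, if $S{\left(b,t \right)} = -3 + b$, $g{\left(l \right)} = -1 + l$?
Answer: $\frac{475}{16432} \approx 0.028907$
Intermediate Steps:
$h{\left(p,c \right)} = - \frac{9}{2} - p + \frac{3}{-1 + p}$ ($h{\left(p,c \right)} = \left(-3 + \left(\frac{3}{-1 + p} + \frac{3}{-2}\right)\right) - p = \left(-3 + \left(\frac{3}{-1 + p} + 3 \left(- \frac{1}{2}\right)\right)\right) - p = \left(-3 - \left(\frac{3}{2} - \frac{3}{-1 + p}\right)\right) - p = \left(- \frac{9}{2} + \frac{3}{-1 + p}\right) - p = - \frac{9}{2} - p + \frac{3}{-1 + p}$)
$\frac{h{\left(13 - -1,1 \right)}}{-632} = \frac{\frac{1}{2} \frac{1}{-1 + \left(13 - -1\right)} \left(15 - 7 \left(13 - -1\right) - 2 \left(13 - -1\right)^{2}\right)}{-632} = \frac{15 - 7 \left(13 + 1\right) - 2 \left(13 + 1\right)^{2}}{2 \left(-1 + \left(13 + 1\right)\right)} \left(- \frac{1}{632}\right) = \frac{15 - 98 - 2 \cdot 14^{2}}{2 \left(-1 + 14\right)} \left(- \frac{1}{632}\right) = \frac{15 - 98 - 392}{2 \cdot 13} \left(- \frac{1}{632}\right) = \frac{1}{2} \cdot \frac{1}{13} \left(15 - 98 - 392\right) \left(- \frac{1}{632}\right) = \frac{1}{2} \cdot \frac{1}{13} \left(-475\right) \left(- \frac{1}{632}\right) = \left(- \frac{475}{26}\right) \left(- \frac{1}{632}\right) = \frac{475}{16432}$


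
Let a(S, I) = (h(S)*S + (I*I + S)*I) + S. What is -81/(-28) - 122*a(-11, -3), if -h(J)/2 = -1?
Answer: 92313/28 ≈ 3296.9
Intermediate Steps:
h(J) = 2 (h(J) = -2*(-1) = 2)
a(S, I) = 3*S + I*(S + I²) (a(S, I) = (2*S + (I*I + S)*I) + S = (2*S + (I² + S)*I) + S = (2*S + (S + I²)*I) + S = (2*S + I*(S + I²)) + S = 3*S + I*(S + I²))
-81/(-28) - 122*a(-11, -3) = -81/(-28) - 122*((-3)³ + 3*(-11) - 3*(-11)) = -81*(-1/28) - 122*(-27 - 33 + 33) = 81/28 - 122*(-27) = 81/28 + 3294 = 92313/28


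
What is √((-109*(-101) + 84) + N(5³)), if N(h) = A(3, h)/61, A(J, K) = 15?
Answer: 4*√2579873/61 ≈ 105.32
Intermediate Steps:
N(h) = 15/61
√((-109*(-101) + 84) + N(5³)) = √((-109*(-101) + 84) + 15/61) = √((11009 + 84) + 15/61) = √(11093 + 15/61) = √(676688/61) = 4*√2579873/61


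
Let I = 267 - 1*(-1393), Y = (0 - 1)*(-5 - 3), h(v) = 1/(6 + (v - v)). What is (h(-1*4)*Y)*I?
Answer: 6640/3 ≈ 2213.3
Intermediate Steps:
h(v) = ⅙ (h(v) = 1/(6 + 0) = 1/6 = ⅙)
Y = 8 (Y = -1*(-8) = 8)
I = 1660 (I = 267 + 1393 = 1660)
(h(-1*4)*Y)*I = ((⅙)*8)*1660 = (4/3)*1660 = 6640/3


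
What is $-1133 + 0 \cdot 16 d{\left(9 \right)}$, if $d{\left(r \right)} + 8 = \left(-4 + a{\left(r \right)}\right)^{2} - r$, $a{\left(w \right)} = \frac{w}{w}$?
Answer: $-1133$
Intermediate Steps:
$a{\left(w \right)} = 1$
$d{\left(r \right)} = 1 - r$ ($d{\left(r \right)} = -8 - \left(r - \left(-4 + 1\right)^{2}\right) = -8 - \left(-9 + r\right) = 1 - r$)
$-1133 + 0 \cdot 16 d{\left(9 \right)} = -1133 + 0 \cdot 16 \left(1 - 9\right) = -1133 + 0 \left(1 - 9\right) = -1133 + 0 \left(-8\right) = -1133 + 0 = -1133$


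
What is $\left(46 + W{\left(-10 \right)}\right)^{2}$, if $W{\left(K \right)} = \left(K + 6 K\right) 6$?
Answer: $139876$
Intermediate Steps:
$W{\left(K \right)} = 42 K$ ($W{\left(K \right)} = 7 K 6 = 42 K$)
$\left(46 + W{\left(-10 \right)}\right)^{2} = \left(46 + 42 \left(-10\right)\right)^{2} = \left(46 - 420\right)^{2} = \left(-374\right)^{2} = 139876$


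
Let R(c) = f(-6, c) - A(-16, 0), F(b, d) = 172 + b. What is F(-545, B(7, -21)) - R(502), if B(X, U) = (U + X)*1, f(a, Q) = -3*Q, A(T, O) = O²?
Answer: 1133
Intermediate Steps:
B(X, U) = U + X
R(c) = -3*c (R(c) = -3*c - 1*0² = -3*c - 1*0 = -3*c + 0 = -3*c)
F(-545, B(7, -21)) - R(502) = (172 - 545) - (-3)*502 = -373 - 1*(-1506) = -373 + 1506 = 1133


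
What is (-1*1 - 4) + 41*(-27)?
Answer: -1112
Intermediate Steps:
(-1*1 - 4) + 41*(-27) = (-1 - 4) - 1107 = -5 - 1107 = -1112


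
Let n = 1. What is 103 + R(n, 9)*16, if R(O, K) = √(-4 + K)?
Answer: 103 + 16*√5 ≈ 138.78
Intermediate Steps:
103 + R(n, 9)*16 = 103 + √(-4 + 9)*16 = 103 + √5*16 = 103 + 16*√5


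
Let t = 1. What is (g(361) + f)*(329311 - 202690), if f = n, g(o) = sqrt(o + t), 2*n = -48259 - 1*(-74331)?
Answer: 1650631356 + 126621*sqrt(362) ≈ 1.6530e+9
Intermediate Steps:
n = 13036 (n = (-48259 - 1*(-74331))/2 = (-48259 + 74331)/2 = (1/2)*26072 = 13036)
g(o) = sqrt(1 + o) (g(o) = sqrt(o + 1) = sqrt(1 + o))
f = 13036
(g(361) + f)*(329311 - 202690) = (sqrt(1 + 361) + 13036)*(329311 - 202690) = (sqrt(362) + 13036)*126621 = (13036 + sqrt(362))*126621 = 1650631356 + 126621*sqrt(362)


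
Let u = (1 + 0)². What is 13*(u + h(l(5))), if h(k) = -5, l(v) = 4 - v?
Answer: -52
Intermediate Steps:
u = 1 (u = 1² = 1)
13*(u + h(l(5))) = 13*(1 - 5) = 13*(-4) = -52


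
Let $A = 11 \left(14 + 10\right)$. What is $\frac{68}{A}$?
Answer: $\frac{17}{66} \approx 0.25758$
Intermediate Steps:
$A = 264$ ($A = 11 \cdot 24 = 264$)
$\frac{68}{A} = \frac{68}{264} = 68 \cdot \frac{1}{264} = \frac{17}{66}$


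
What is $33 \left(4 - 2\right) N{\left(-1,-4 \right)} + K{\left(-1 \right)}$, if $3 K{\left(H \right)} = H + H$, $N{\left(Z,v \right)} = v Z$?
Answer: $\frac{790}{3} \approx 263.33$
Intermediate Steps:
$N{\left(Z,v \right)} = Z v$
$K{\left(H \right)} = \frac{2 H}{3}$ ($K{\left(H \right)} = \frac{H + H}{3} = \frac{2 H}{3}$)
$33 \left(4 - 2\right) N{\left(-1,-4 \right)} + K{\left(-1 \right)} = 33 \left(4 - 2\right) \left(\left(-1\right) \left(-4\right)\right) + \frac{2}{3} \left(-1\right) = 33 \cdot 2 \cdot 4 - \frac{2}{3} = 33 \cdot 8 - \frac{2}{3} = 264 - \frac{2}{3} = \frac{790}{3}$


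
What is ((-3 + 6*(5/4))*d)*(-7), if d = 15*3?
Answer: -2835/2 ≈ -1417.5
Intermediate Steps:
d = 45
((-3 + 6*(5/4))*d)*(-7) = ((-3 + 6*(5/4))*45)*(-7) = ((-3 + 15/2)*45)*(-7) = ((9/2)*45)*(-7) = (405/2)*(-7) = -2835/2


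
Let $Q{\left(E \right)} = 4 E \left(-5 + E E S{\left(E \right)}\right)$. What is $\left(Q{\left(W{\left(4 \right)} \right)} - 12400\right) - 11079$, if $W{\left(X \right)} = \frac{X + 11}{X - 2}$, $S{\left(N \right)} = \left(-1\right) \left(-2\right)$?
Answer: $-20254$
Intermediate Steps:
$S{\left(N \right)} = 2$
$W{\left(X \right)} = \frac{11 + X}{-2 + X}$
$Q{\left(E \right)} = 4 E \left(-5 + 2 E^{2}\right)$ ($Q{\left(E \right)} = 4 E \left(-5 + E E 2\right) = 4 E \left(-5 + E^{2} \cdot 2\right) = 4 E \left(-5 + 2 E^{2}\right)$)
$\left(Q{\left(W{\left(4 \right)} \right)} - 12400\right) - 11079 = \left(\left(- 20 \frac{11 + 4}{-2 + 4} + 8 \left(\frac{11 + 4}{-2 + 4}\right)^{3}\right) - 12400\right) - 11079 = \left(\left(- 20 \cdot \frac{1}{2} \cdot 15 + 8 \left(\frac{1}{2} \cdot 15\right)^{3}\right) - 12400\right) - 11079 = \left(\left(\left(-20\right) \frac{15}{2} + 8 \left(\frac{15}{2}\right)^{3}\right) - 12400\right) - 11079 = \left(\left(-150 + 8 \cdot \frac{3375}{8}\right) - 12400\right) - 11079 = \left(\left(-150 + 3375\right) - 12400\right) - 11079 = \left(3225 - 12400\right) - 11079 = -9175 - 11079 = -20254$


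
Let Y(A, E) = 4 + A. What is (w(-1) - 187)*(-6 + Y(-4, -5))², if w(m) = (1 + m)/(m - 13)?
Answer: -6732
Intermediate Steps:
w(m) = (1 + m)/(-13 + m)
(w(-1) - 187)*(-6 + Y(-4, -5))² = ((1 - 1)/(-13 - 1) - 187)*(-6 + (4 - 4))² = (0/(-14) - 187)*(-6 + 0)² = (-1/14*0 - 187)*(-6)² = (0 - 187)*36 = -187*36 = -6732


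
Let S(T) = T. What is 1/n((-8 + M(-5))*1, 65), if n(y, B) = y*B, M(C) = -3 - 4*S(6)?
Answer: -1/2275 ≈ -0.00043956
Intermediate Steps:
M(C) = -27 (M(C) = -3 - 4*6 = -3 - 24 = -27)
n(y, B) = B*y
1/n((-8 + M(-5))*1, 65) = 1/(65*((-8 - 27)*1)) = 1/(65*(-35*1)) = 1/(65*(-35)) = 1/(-2275) = -1/2275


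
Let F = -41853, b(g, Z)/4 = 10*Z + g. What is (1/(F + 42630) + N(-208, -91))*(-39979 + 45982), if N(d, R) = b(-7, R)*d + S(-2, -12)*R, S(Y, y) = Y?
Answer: 1186490754903/259 ≈ 4.5810e+9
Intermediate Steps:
b(g, Z) = 4*g + 40*Z (b(g, Z) = 4*(10*Z + g) = 4*(g + 10*Z) = 4*g + 40*Z)
N(d, R) = -2*R + d*(-28 + 40*R) (N(d, R) = (4*(-7) + 40*R)*d - 2*R = (-28 + 40*R)*d - 2*R = d*(-28 + 40*R) - 2*R = -2*R + d*(-28 + 40*R))
(1/(F + 42630) + N(-208, -91))*(-39979 + 45982) = (1/(-41853 + 42630) + (-2*(-91) + 4*(-208)*(-7 + 10*(-91))))*(-39979 + 45982) = (1/777 + (182 + 4*(-208)*(-7 - 910)))*6003 = (1/777 + (182 + 4*(-208)*(-917)))*6003 = (1/777 + (182 + 762944))*6003 = (1/777 + 763126)*6003 = (592948903/777)*6003 = 1186490754903/259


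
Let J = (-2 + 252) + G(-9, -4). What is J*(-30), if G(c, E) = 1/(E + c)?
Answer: -97470/13 ≈ -7497.7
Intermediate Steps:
J = 3249/13 (J = (-2 + 252) + 1/(-4 - 9) = 250 + 1/(-13) = 250 - 1/13 = 3249/13 ≈ 249.92)
J*(-30) = (3249/13)*(-30) = -97470/13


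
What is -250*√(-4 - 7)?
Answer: -250*I*√11 ≈ -829.16*I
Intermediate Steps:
-250*√(-4 - 7) = -250*I*√11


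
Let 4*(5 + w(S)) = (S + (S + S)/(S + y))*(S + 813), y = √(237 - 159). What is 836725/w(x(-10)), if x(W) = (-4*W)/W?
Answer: -305404625/314099 + 676910525*√78/24499722 ≈ -728.30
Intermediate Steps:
x(W) = -4
y = √78 ≈ 8.8318
w(S) = -5 + (813 + S)*(S + 2*S/(S + √78))/4 (w(S) = -5 + ((S + (S + S)/(S + √78))*(S + 813))/4 = -5 + ((S + (2*S)/(S + √78))*(813 + S))/4 = -5 + ((S + 2*S/(S + √78))*(813 + S))/4 = -5 + ((813 + S)*(S + 2*S/(S + √78)))/4 = -5 + (813 + S)*(S + 2*S/(S + √78))/4)
836725/w(x(-10)) = 836725/((((-4)³ - 20*√78 + 815*(-4)² + 1606*(-4) + √78*(-4)² + 813*(-4)*√78)/(4*(-4 + √78)))) = 836725/(((-64 - 20*√78 + 815*16 - 6424 + √78*16 - 3252*√78)/(4*(-4 + √78)))) = 836725/(((-64 - 20*√78 + 13040 - 6424 + 16*√78 - 3252*√78)/(4*(-4 + √78)))) = 836725/(((6552 - 3256*√78)/(4*(-4 + √78)))) = 836725*(4*(-4 + √78)/(6552 - 3256*√78)) = 3346900*(-4 + √78)/(6552 - 3256*√78)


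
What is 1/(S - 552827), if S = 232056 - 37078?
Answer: -1/357849 ≈ -2.7945e-6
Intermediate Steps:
S = 194978
1/(S - 552827) = 1/(194978 - 552827) = 1/(-357849) = -1/357849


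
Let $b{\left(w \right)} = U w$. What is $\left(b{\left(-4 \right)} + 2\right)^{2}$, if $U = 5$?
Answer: $324$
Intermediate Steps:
$b{\left(w \right)} = 5 w$
$\left(b{\left(-4 \right)} + 2\right)^{2} = \left(5 \left(-4\right) + 2\right)^{2} = \left(-20 + 2\right)^{2} = \left(-18\right)^{2} = 324$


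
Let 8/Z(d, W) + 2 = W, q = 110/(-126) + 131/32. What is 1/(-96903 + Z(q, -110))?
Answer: -14/1356643 ≈ -1.0320e-5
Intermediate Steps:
q = 6493/2016 (q = 110*(-1/126) + 131*(1/32) = -55/63 + 131/32 = 6493/2016 ≈ 3.2207)
Z(d, W) = 8/(-2 + W)
1/(-96903 + Z(q, -110)) = 1/(-96903 + 8/(-2 - 110)) = 1/(-96903 + 8/(-112)) = 1/(-96903 + 8*(-1/112)) = 1/(-96903 - 1/14) = 1/(-1356643/14) = -14/1356643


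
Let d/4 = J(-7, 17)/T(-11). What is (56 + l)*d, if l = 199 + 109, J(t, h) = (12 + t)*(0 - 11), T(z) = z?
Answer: 7280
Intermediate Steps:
J(t, h) = -132 - 11*t (J(t, h) = (12 + t)*(-11) = -132 - 11*t)
l = 308
d = 20 (d = 4*((-132 - 11*(-7))/(-11)) = 4*((-132 + 77)*(-1/11)) = 4*(-55*(-1/11)) = 4*5 = 20)
(56 + l)*d = (56 + 308)*20 = 364*20 = 7280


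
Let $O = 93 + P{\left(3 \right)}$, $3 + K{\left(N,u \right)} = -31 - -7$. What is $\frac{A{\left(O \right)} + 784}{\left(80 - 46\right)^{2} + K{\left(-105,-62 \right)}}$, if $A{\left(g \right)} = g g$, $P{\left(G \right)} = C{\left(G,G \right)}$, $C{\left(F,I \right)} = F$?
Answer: $\frac{10000}{1129} \approx 8.8574$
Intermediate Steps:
$K{\left(N,u \right)} = -27$ ($K{\left(N,u \right)} = -3 - 24 = -27$)
$P{\left(G \right)} = G$
$O = 96$ ($O = 93 + 3 = 96$)
$A{\left(g \right)} = g^{2}$
$\frac{A{\left(O \right)} + 784}{\left(80 - 46\right)^{2} + K{\left(-105,-62 \right)}} = \frac{96^{2} + 784}{\left(80 - 46\right)^{2} - 27} = \frac{9216 + 784}{34^{2} - 27} = \frac{10000}{1156 - 27} = \frac{10000}{1129}$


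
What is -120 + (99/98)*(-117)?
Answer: -23343/98 ≈ -238.19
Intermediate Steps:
-120 + (99/98)*(-117) = -120 - 11583/98 = -23343/98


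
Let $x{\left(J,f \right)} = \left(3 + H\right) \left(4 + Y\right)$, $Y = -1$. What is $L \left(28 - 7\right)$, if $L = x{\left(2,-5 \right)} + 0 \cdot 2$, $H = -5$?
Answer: $-126$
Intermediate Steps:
$x{\left(J,f \right)} = -6$ ($x{\left(J,f \right)} = \left(3 - 5\right) \left(4 - 1\right) = \left(-2\right) 3 = -6$)
$L = -6$ ($L = -6 + 0 \cdot 2 = -6 + 0 = -6$)
$L \left(28 - 7\right) = - 6 \left(28 - 7\right) = \left(-6\right) 21 = -126$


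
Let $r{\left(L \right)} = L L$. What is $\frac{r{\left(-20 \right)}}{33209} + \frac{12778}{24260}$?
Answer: $\frac{217024301}{402825170} \approx 0.53876$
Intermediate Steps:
$r{\left(L \right)} = L^{2}$
$\frac{r{\left(-20 \right)}}{33209} + \frac{12778}{24260} = \frac{\left(-20\right)^{2}}{33209} + \frac{12778}{24260} = 400 \cdot \frac{1}{33209} + 12778 \cdot \frac{1}{24260} = \frac{400}{33209} + \frac{6389}{12130} = \frac{217024301}{402825170}$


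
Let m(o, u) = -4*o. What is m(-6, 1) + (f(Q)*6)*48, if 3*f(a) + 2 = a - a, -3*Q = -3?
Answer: -168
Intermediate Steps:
Q = 1 (Q = -⅓*(-3) = 1)
f(a) = -⅔ (f(a) = -⅔ + (a - a)/3 = -⅔ + (⅓)*0 = -⅔ + 0 = -⅔)
m(-6, 1) + (f(Q)*6)*48 = -4*(-6) - ⅔*6*48 = 24 - 4*48 = 24 - 192 = -168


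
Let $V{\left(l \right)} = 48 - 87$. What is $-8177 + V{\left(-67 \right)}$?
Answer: $-8216$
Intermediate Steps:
$V{\left(l \right)} = -39$
$-8177 + V{\left(-67 \right)} = -8177 - 39 = -8216$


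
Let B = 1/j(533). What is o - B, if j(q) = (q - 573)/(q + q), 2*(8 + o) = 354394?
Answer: 3544313/20 ≈ 1.7722e+5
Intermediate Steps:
o = 177189 (o = -8 + (½)*354394 = -8 + 177197 = 177189)
j(q) = (-573 + q)/(2*q) (j(q) = (-573 + q)/((2*q)) = (-573 + q)*(1/(2*q)) = (-573 + q)/(2*q))
B = -533/20 (B = 1/((½)*(-573 + 533)/533) = 1/((½)*(1/533)*(-40)) = 1/(-20/533) = -533/20 ≈ -26.650)
o - B = 177189 - 1*(-533/20) = 177189 + 533/20 = 3544313/20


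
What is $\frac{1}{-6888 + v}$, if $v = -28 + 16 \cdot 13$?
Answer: $- \frac{1}{6708} \approx -0.00014908$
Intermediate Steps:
$v = 180$ ($v = -28 + 208 = 180$)
$\frac{1}{-6888 + v} = \frac{1}{-6888 + 180} = \frac{1}{-6708} = - \frac{1}{6708}$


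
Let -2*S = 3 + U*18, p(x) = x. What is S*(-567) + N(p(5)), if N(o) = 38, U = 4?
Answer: 42601/2 ≈ 21301.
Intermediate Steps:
S = -75/2 (S = -(3 + 4*18)/2 = -(3 + 72)/2 = -1/2*75 = -75/2 ≈ -37.500)
S*(-567) + N(p(5)) = -75/2*(-567) + 38 = 42525/2 + 38 = 42601/2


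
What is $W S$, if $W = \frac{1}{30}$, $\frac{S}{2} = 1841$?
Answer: $\frac{1841}{15} \approx 122.73$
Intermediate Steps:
$S = 3682$ ($S = 2 \cdot 1841 = 3682$)
$W = \frac{1}{30} \approx 0.033333$
$W S = \frac{1}{30} \cdot 3682 = \frac{1841}{15}$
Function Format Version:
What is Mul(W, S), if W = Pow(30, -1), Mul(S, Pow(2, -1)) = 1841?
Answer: Rational(1841, 15) ≈ 122.73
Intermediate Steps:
S = 3682 (S = Mul(2, 1841) = 3682)
W = Rational(1, 30) ≈ 0.033333
Mul(W, S) = Mul(Rational(1, 30), 3682) = Rational(1841, 15)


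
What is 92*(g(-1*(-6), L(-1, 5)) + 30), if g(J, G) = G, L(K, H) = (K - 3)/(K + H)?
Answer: 2668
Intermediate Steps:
L(K, H) = (-3 + K)/(H + K)
92*(g(-1*(-6), L(-1, 5)) + 30) = 92*((-3 - 1)/(5 - 1) + 30) = 92*(-4/4 + 30) = 92*((1/4)*(-4) + 30) = 92*(-1 + 30) = 92*29 = 2668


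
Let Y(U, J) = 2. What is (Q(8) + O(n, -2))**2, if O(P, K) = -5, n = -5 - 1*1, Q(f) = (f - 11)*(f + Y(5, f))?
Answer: 1225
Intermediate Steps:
Q(f) = (-11 + f)*(2 + f) (Q(f) = (f - 11)*(f + 2) = (-11 + f)*(2 + f))
n = -6 (n = -5 - 1 = -6)
(Q(8) + O(n, -2))**2 = ((-22 + 8**2 - 9*8) - 5)**2 = ((-22 + 64 - 72) - 5)**2 = (-30 - 5)**2 = (-35)**2 = 1225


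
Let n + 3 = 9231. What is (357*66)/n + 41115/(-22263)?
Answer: 8063977/11413498 ≈ 0.70653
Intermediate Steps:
n = 9228 (n = -3 + 9231 = 9228)
(357*66)/n + 41115/(-22263) = (357*66)/9228 + 41115/(-22263) = 23562*(1/9228) + 41115*(-1/22263) = 3927/1538 - 13705/7421 = 8063977/11413498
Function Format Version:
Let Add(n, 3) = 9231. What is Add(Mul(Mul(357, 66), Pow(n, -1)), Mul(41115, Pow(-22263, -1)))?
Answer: Rational(8063977, 11413498) ≈ 0.70653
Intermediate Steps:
n = 9228 (n = Add(-3, 9231) = 9228)
Add(Mul(Mul(357, 66), Pow(n, -1)), Mul(41115, Pow(-22263, -1))) = Add(Mul(Mul(357, 66), Pow(9228, -1)), Mul(41115, Pow(-22263, -1))) = Add(Mul(23562, Rational(1, 9228)), Mul(41115, Rational(-1, 22263))) = Add(Rational(3927, 1538), Rational(-13705, 7421)) = Rational(8063977, 11413498)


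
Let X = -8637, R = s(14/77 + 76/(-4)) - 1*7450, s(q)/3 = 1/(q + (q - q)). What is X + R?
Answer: -1110014/69 ≈ -16087.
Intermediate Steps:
s(q) = 3/q (s(q) = 3/(q + (q - q)) = 3/(q + 0) = 3/q)
R = -514061/69 (R = 3/(14/77 + 76/(-4)) - 1*7450 = 3/(14*(1/77) + 76*(-¼)) - 7450 = 3/(2/11 - 19) - 7450 = 3/(-207/11) - 7450 = 3*(-11/207) - 7450 = -11/69 - 7450 = -514061/69 ≈ -7450.2)
X + R = -8637 - 514061/69 = -1110014/69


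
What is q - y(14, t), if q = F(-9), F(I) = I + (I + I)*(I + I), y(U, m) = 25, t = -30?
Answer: 290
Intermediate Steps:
F(I) = I + 4*I² (F(I) = I + (2*I)*(2*I) = I + 4*I²)
q = 315 (q = -9*(1 + 4*(-9)) = -9*(1 - 36) = -9*(-35) = 315)
q - y(14, t) = 315 - 1*25 = 315 - 25 = 290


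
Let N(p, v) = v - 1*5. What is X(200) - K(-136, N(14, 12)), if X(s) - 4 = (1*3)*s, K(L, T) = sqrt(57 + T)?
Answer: 596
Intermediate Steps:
N(p, v) = -5 + v (N(p, v) = v - 5 = -5 + v)
X(s) = 4 + 3*s (X(s) = 4 + (1*3)*s = 4 + 3*s)
X(200) - K(-136, N(14, 12)) = (4 + 3*200) - sqrt(57 + (-5 + 12)) = (4 + 600) - sqrt(57 + 7) = 604 - sqrt(64) = 604 - 1*8 = 604 - 8 = 596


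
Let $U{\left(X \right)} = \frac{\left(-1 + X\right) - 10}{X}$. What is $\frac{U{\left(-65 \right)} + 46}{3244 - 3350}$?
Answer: $- \frac{1533}{3445} \approx -0.44499$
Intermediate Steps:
$U{\left(X \right)} = \frac{-11 + X}{X}$
$\frac{U{\left(-65 \right)} + 46}{3244 - 3350} = \frac{\frac{-11 - 65}{-65} + 46}{3244 - 3350} = \frac{\left(- \frac{1}{65}\right) \left(-76\right) + 46}{-106} = \left(\frac{76}{65} + 46\right) \left(- \frac{1}{106}\right) = \frac{3066}{65} \left(- \frac{1}{106}\right) = - \frac{1533}{3445}$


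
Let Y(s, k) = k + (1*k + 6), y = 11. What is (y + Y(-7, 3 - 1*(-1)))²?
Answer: 625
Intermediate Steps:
Y(s, k) = 6 + 2*k (Y(s, k) = k + (k + 6) = k + (6 + k) = 6 + 2*k)
(y + Y(-7, 3 - 1*(-1)))² = (11 + (6 + 2*(3 - 1*(-1))))² = (11 + (6 + 2*(3 + 1)))² = (11 + (6 + 2*4))² = (11 + (6 + 8))² = (11 + 14)² = 25² = 625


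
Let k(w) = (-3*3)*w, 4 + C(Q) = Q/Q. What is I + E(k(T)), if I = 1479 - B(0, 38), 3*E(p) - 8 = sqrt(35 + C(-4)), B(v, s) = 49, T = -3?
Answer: 4298/3 + 4*sqrt(2)/3 ≈ 1434.6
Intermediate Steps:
C(Q) = -3 (C(Q) = -4 + Q/Q = -4 + 1 = -3)
k(w) = -9*w
E(p) = 8/3 + 4*sqrt(2)/3 (E(p) = 8/3 + sqrt(35 - 3)/3 = 8/3 + sqrt(32)/3 = 8/3 + (4*sqrt(2))/3 = 8/3 + 4*sqrt(2)/3)
I = 1430 (I = 1479 - 1*49 = 1479 - 49 = 1430)
I + E(k(T)) = 1430 + (8/3 + 4*sqrt(2)/3) = 4298/3 + 4*sqrt(2)/3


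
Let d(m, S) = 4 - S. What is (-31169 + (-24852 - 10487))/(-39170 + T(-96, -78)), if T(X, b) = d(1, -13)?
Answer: 66508/39153 ≈ 1.6987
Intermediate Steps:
T(X, b) = 17 (T(X, b) = 4 - 1*(-13) = 4 + 13 = 17)
(-31169 + (-24852 - 10487))/(-39170 + T(-96, -78)) = (-31169 + (-24852 - 10487))/(-39170 + 17) = (-31169 - 35339)/(-39153) = -66508*(-1/39153) = 66508/39153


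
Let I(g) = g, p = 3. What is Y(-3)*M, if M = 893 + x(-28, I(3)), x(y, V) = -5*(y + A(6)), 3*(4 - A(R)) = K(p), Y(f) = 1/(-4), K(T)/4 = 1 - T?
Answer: -2999/12 ≈ -249.92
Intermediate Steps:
K(T) = 4 - 4*T (K(T) = 4*(1 - T) = 4 - 4*T)
Y(f) = -¼
A(R) = 20/3 (A(R) = 4 - (4 - 4*3)/3 = 4 - (4 - 12)/3 = 4 - ⅓*(-8) = 4 + 8/3 = 20/3)
x(y, V) = -100/3 - 5*y (x(y, V) = -5*(y + 20/3) = -5*(20/3 + y) = -100/3 - 5*y)
M = 2999/3 (M = 893 + (-100/3 - 5*(-28)) = 893 + (-100/3 + 140) = 893 + 320/3 = 2999/3 ≈ 999.67)
Y(-3)*M = -¼*2999/3 = -2999/12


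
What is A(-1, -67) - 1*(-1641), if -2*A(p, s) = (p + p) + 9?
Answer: 3275/2 ≈ 1637.5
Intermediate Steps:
A(p, s) = -9/2 - p (A(p, s) = -((p + p) + 9)/2 = -(2*p + 9)/2 = -(9 + 2*p)/2 = -9/2 - p)
A(-1, -67) - 1*(-1641) = (-9/2 - 1*(-1)) - 1*(-1641) = (-9/2 + 1) + 1641 = -7/2 + 1641 = 3275/2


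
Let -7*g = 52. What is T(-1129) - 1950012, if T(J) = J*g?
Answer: -13591376/7 ≈ -1.9416e+6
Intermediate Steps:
g = -52/7 (g = -⅐*52 = -52/7 ≈ -7.4286)
T(J) = -52*J/7 (T(J) = J*(-52/7) = -52*J/7)
T(-1129) - 1950012 = -52/7*(-1129) - 1950012 = 58708/7 - 1950012 = -13591376/7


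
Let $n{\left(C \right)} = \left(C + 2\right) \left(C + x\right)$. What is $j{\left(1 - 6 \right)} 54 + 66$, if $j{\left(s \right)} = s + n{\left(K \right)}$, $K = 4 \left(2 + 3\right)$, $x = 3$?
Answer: $27120$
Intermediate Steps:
$K = 20$ ($K = 4 \cdot 5 = 20$)
$n{\left(C \right)} = \left(2 + C\right) \left(3 + C\right)$ ($n{\left(C \right)} = \left(C + 2\right) \left(C + 3\right) = \left(2 + C\right) \left(3 + C\right)$)
$j{\left(s \right)} = 506 + s$ ($j{\left(s \right)} = s + \left(6 + 20^{2} + 5 \cdot 20\right) = s + \left(6 + 400 + 100\right) = s + 506 = 506 + s$)
$j{\left(1 - 6 \right)} 54 + 66 = \left(506 + \left(1 - 6\right)\right) 54 + 66 = \left(506 - 5\right) 54 + 66 = 501 \cdot 54 + 66 = 27054 + 66 = 27120$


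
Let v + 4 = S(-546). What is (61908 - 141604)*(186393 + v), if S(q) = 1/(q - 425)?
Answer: -14423678389728/971 ≈ -1.4854e+10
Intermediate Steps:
S(q) = 1/(-425 + q)
v = -3885/971 (v = -4 + 1/(-425 - 546) = -4 + 1/(-971) = -4 - 1/971 = -3885/971 ≈ -4.0010)
(61908 - 141604)*(186393 + v) = (61908 - 141604)*(186393 - 3885/971) = -79696*180983718/971 = -14423678389728/971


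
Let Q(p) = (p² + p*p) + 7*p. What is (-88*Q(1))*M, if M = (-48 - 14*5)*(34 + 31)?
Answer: 6074640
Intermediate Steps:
Q(p) = 2*p² + 7*p (Q(p) = (p² + p²) + 7*p = 2*p² + 7*p)
M = -7670 (M = (-48 - 70)*65 = -118*65 = -7670)
(-88*Q(1))*M = -88*(7 + 2*1)*(-7670) = -88*(7 + 2)*(-7670) = -88*9*(-7670) = -792*(-7670) = 6074640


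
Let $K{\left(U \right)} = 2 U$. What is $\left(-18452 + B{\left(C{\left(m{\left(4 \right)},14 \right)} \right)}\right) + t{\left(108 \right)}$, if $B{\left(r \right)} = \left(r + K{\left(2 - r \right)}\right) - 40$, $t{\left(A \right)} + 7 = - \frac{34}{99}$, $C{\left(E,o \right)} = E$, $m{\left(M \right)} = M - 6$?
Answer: $- \frac{1830841}{99} \approx -18493.0$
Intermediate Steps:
$m{\left(M \right)} = -6 + M$ ($m{\left(M \right)} = M - 6 = -6 + M$)
$t{\left(A \right)} = - \frac{727}{99}$ ($t{\left(A \right)} = -7 - \frac{34}{99} = - \frac{727}{99}$)
$B{\left(r \right)} = -36 - r$ ($B{\left(r \right)} = \left(r + 2 \left(2 - r\right)\right) - 40 = \left(r - \left(-4 + 2 r\right)\right) - 40 = \left(4 - r\right) - 40 = -36 - r$)
$\left(-18452 + B{\left(C{\left(m{\left(4 \right)},14 \right)} \right)}\right) + t{\left(108 \right)} = \left(-18452 - 34\right) - \frac{727}{99} = -18486 - \frac{727}{99} = - \frac{1830841}{99}$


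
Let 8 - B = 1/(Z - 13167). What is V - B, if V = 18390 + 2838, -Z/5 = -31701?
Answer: 3084072361/145338 ≈ 21220.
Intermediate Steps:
Z = 158505 (Z = -5*(-31701) = 158505)
V = 21228
B = 1162703/145338 (B = 8 - 1/(158505 - 13167) = 8 - 1/145338 = 1162703/145338 ≈ 8.0000)
V - B = 21228 - 1*1162703/145338 = 21228 - 1162703/145338 = 3084072361/145338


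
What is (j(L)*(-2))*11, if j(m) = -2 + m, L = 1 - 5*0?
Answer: 22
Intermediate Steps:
L = 1 (L = 1 + 0 = 1)
(j(L)*(-2))*11 = ((-2 + 1)*(-2))*11 = -1*(-2)*11 = 2*11 = 22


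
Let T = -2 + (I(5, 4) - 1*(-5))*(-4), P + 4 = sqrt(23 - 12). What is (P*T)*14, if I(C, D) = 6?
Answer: 2576 - 644*sqrt(11) ≈ 440.09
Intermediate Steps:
P = -4 + sqrt(11) (P = -4 + sqrt(23 - 12) = -4 + sqrt(11) ≈ -0.68338)
T = -46 (T = -2 + (6 - 1*(-5))*(-4) = -2 + (6 + 5)*(-4) = -2 + 11*(-4) = -2 - 44 = -46)
(P*T)*14 = ((-4 + sqrt(11))*(-46))*14 = (184 - 46*sqrt(11))*14 = 2576 - 644*sqrt(11)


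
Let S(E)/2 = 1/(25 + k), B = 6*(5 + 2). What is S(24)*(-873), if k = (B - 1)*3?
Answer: -873/74 ≈ -11.797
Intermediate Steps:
B = 42 (B = 6*7 = 42)
k = 123 (k = (42 - 1)*3 = 41*3 = 123)
S(E) = 1/74 (S(E) = 2/(25 + 123) = 2/148 = 2*(1/148) = 1/74)
S(24)*(-873) = (1/74)*(-873) = -873/74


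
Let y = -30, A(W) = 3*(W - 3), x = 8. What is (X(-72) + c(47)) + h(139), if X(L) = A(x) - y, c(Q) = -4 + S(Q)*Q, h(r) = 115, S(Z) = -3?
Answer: 15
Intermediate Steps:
A(W) = -9 + 3*W (A(W) = 3*(-3 + W) = -9 + 3*W)
c(Q) = -4 - 3*Q
X(L) = 45 (X(L) = (-9 + 3*8) - 1*(-30) = (-9 + 24) + 30 = 15 + 30 = 45)
(X(-72) + c(47)) + h(139) = (45 + (-4 - 3*47)) + 115 = (45 + (-4 - 141)) + 115 = (45 - 145) + 115 = -100 + 115 = 15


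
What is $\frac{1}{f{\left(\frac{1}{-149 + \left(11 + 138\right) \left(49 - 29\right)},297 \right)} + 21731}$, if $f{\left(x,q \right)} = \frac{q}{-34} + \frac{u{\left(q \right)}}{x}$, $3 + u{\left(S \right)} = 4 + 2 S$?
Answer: $\frac{34}{58009687} \approx 5.8611 \cdot 10^{-7}$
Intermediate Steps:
$u{\left(S \right)} = 1 + 2 S$ ($u{\left(S \right)} = -3 + \left(4 + 2 S\right) = 1 + 2 S$)
$f{\left(x,q \right)} = - \frac{q}{34} + \frac{1 + 2 q}{x}$ ($f{\left(x,q \right)} = \frac{q}{-34} + \frac{1 + 2 q}{x} = q \left(- \frac{1}{34}\right) + \frac{1 + 2 q}{x} = - \frac{q}{34} + \frac{1 + 2 q}{x}$)
$\frac{1}{f{\left(\frac{1}{-149 + \left(11 + 138\right) \left(49 - 29\right)},297 \right)} + 21731} = \frac{1}{\frac{34 + 68 \cdot 297 - \frac{297}{-149 + \left(11 + 138\right) \left(49 - 29\right)}}{34 \frac{1}{-149 + \left(11 + 138\right) \left(49 - 29\right)}} + 21731} = \frac{1}{\frac{34 + 20196 - \frac{297}{-149 + 149 \cdot 20}}{34 \frac{1}{-149 + 149 \cdot 20}} + 21731} = \frac{1}{\frac{34 + 20196 - \frac{297}{-149 + 2980}}{34 \frac{1}{-149 + 2980}} + 21731} = \frac{1}{\frac{34 + 20196 - \frac{297}{2831}}{34 \cdot \frac{1}{2831}} + 21731} = \frac{1}{\frac{\frac{1}{\frac{1}{2831}} \left(34 + 20196 - 297 \cdot \frac{1}{2831}\right)}{34} + 21731} = \frac{1}{\frac{1}{34} \cdot 2831 \left(34 + 20196 - \frac{297}{2831}\right) + 21731} = \frac{1}{\frac{1}{34} \cdot 2831 \cdot \frac{57270833}{2831} + 21731} = \frac{1}{\frac{57270833}{34} + 21731} = \frac{1}{\frac{58009687}{34}} = \frac{34}{58009687}$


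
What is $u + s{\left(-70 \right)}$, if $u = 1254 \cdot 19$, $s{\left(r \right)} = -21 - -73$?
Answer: $23878$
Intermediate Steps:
$s{\left(r \right)} = 52$ ($s{\left(r \right)} = -21 + 73 = 52$)
$u = 23826$
$u + s{\left(-70 \right)} = 23826 + 52 = 23878$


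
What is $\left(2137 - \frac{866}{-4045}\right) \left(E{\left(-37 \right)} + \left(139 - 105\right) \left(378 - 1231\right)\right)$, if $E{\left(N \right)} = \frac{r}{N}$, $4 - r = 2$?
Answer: $- \frac{9276775285356}{149665} \approx -6.1984 \cdot 10^{7}$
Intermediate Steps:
$r = 2$ ($r = 4 - 2 = 2$)
$E{\left(N \right)} = \frac{2}{N}$
$\left(2137 - \frac{866}{-4045}\right) \left(E{\left(-37 \right)} + \left(139 - 105\right) \left(378 - 1231\right)\right) = \left(2137 - \frac{866}{-4045}\right) \left(\frac{2}{-37} + \left(139 - 105\right) \left(378 - 1231\right)\right) = \left(2137 - - \frac{866}{4045}\right) \left(2 \left(- \frac{1}{37}\right) + 34 \left(-853\right)\right) = \left(2137 + \frac{866}{4045}\right) \left(- \frac{2}{37} - 29002\right) = \frac{8645031}{4045} \left(- \frac{1073076}{37}\right) = - \frac{9276775285356}{149665}$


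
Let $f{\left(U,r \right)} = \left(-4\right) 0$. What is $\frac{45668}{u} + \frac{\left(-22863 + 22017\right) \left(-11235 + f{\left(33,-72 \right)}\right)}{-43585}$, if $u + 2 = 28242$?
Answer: $- \frac{13321269731}{61542020} \approx -216.46$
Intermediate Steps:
$f{\left(U,r \right)} = 0$
$u = 28240$ ($u = -2 + 28242 = 28240$)
$\frac{45668}{u} + \frac{\left(-22863 + 22017\right) \left(-11235 + f{\left(33,-72 \right)}\right)}{-43585} = \frac{45668}{28240} + \frac{\left(-22863 + 22017\right) \left(-11235 + 0\right)}{-43585} = 45668 \cdot \frac{1}{28240} + \left(-846\right) \left(-11235\right) \left(- \frac{1}{43585}\right) = \frac{11417}{7060} + 9504810 \left(- \frac{1}{43585}\right) = \frac{11417}{7060} - \frac{1900962}{8717} = - \frac{13321269731}{61542020}$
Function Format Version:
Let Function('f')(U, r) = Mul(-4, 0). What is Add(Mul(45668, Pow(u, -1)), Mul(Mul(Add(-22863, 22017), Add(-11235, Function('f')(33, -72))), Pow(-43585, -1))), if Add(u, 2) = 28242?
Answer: Rational(-13321269731, 61542020) ≈ -216.46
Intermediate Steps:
Function('f')(U, r) = 0
u = 28240 (u = Add(-2, 28242) = 28240)
Add(Mul(45668, Pow(u, -1)), Mul(Mul(Add(-22863, 22017), Add(-11235, Function('f')(33, -72))), Pow(-43585, -1))) = Add(Mul(45668, Pow(28240, -1)), Mul(Mul(Add(-22863, 22017), Add(-11235, 0)), Pow(-43585, -1))) = Add(Mul(45668, Rational(1, 28240)), Mul(Mul(-846, -11235), Rational(-1, 43585))) = Add(Rational(11417, 7060), Mul(9504810, Rational(-1, 43585))) = Add(Rational(11417, 7060), Rational(-1900962, 8717)) = Rational(-13321269731, 61542020)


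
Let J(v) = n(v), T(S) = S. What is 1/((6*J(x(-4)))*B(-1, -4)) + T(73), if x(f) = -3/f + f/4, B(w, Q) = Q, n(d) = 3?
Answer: 5255/72 ≈ 72.986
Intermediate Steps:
x(f) = -3/f + f/4 (x(f) = -3/f + f*(¼) = -3/f + f/4)
J(v) = 3
1/((6*J(x(-4)))*B(-1, -4)) + T(73) = 1/((6*3)*(-4)) + 73 = 1/(18*(-4)) + 73 = 1/(-72) + 73 = -1/72 + 73 = 5255/72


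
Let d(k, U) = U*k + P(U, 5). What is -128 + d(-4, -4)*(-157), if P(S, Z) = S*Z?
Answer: 500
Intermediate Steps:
d(k, U) = 5*U + U*k (d(k, U) = U*k + U*5 = U*k + 5*U = 5*U + U*k)
-128 + d(-4, -4)*(-157) = -128 - 4*(5 - 4)*(-157) = -128 - 4*1*(-157) = -128 - 4*(-157) = -128 + 628 = 500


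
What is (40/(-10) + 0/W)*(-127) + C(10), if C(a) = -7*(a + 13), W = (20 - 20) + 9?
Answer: 347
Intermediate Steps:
W = 9 (W = 0 + 9 = 9)
C(a) = -91 - 7*a (C(a) = -7*(13 + a) = -91 - 7*a)
(40/(-10) + 0/W)*(-127) + C(10) = (40/(-10) + 0/9)*(-127) + (-91 - 7*10) = (40*(-1/10) + 0*(1/9))*(-127) + (-91 - 70) = (-4 + 0)*(-127) - 161 = -4*(-127) - 161 = 508 - 161 = 347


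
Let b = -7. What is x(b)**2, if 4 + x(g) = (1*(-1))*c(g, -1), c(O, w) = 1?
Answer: 25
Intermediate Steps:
x(g) = -5 (x(g) = -4 + (1*(-1))*1 = -4 - 1*1 = -4 - 1 = -5)
x(b)**2 = (-5)**2 = 25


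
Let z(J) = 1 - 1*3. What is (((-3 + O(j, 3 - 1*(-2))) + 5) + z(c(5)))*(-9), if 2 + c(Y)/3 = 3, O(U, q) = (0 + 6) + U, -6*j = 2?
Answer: -51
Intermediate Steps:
j = -⅓ (j = -⅙*2 = -⅓ ≈ -0.33333)
O(U, q) = 6 + U
c(Y) = 3 (c(Y) = -6 + 3*3 = -6 + 9 = 3)
z(J) = -2 (z(J) = 1 - 3 = -2)
(((-3 + O(j, 3 - 1*(-2))) + 5) + z(c(5)))*(-9) = (((-3 + (6 - ⅓)) + 5) - 2)*(-9) = (((-3 + 17/3) + 5) - 2)*(-9) = ((8/3 + 5) - 2)*(-9) = (23/3 - 2)*(-9) = (17/3)*(-9) = -51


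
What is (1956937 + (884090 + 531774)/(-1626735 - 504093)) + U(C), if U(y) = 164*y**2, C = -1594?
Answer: 223019937865021/532707 ≈ 4.1865e+8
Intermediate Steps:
(1956937 + (884090 + 531774)/(-1626735 - 504093)) + U(C) = (1956937 + (884090 + 531774)/(-1626735 - 504093)) + 164*(-1594)**2 = (1956937 + 1415864/(-2130828)) + 164*2540836 = (1956937 + 1415864*(-1/2130828)) + 416697104 = (1956937 - 353966/532707) + 416697104 = 1042473684493/532707 + 416697104 = 223019937865021/532707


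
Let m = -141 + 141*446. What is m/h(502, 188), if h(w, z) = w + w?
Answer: 62745/1004 ≈ 62.495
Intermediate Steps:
h(w, z) = 2*w
m = 62745 (m = -141 + 62886 = 62745)
m/h(502, 188) = 62745/((2*502)) = 62745/1004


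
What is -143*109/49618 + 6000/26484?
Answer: -9591509/109506926 ≈ -0.087588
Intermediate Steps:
-143*109/49618 + 6000/26484 = -15587*1/49618 + 6000*(1/26484) = -15587/49618 + 500/2207 = -9591509/109506926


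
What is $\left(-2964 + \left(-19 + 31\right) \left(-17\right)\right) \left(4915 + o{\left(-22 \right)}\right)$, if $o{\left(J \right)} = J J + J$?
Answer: $-17034336$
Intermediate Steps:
$o{\left(J \right)} = J + J^{2}$ ($o{\left(J \right)} = J^{2} + J = J + J^{2}$)
$\left(-2964 + \left(-19 + 31\right) \left(-17\right)\right) \left(4915 + o{\left(-22 \right)}\right) = \left(-2964 + \left(-19 + 31\right) \left(-17\right)\right) \left(4915 - 22 \left(1 - 22\right)\right) = \left(-2964 + 12 \left(-17\right)\right) \left(4915 - -462\right) = \left(-2964 - 204\right) \left(4915 + 462\right) = \left(-3168\right) 5377 = -17034336$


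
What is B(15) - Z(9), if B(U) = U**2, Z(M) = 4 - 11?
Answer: 232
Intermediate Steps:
Z(M) = -7
B(15) - Z(9) = 15**2 - 1*(-7) = 225 + 7 = 232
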